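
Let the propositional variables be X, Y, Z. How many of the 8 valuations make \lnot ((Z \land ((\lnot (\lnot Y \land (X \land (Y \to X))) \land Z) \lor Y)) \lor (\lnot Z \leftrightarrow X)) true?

3

Initial set: {\lnot ((Z \land ((\lnot (\lnot Y \land (X \land (Y \to X))) \land Z) \lor Y)) \lor (\lnot Z \leftrightarrow X))}.
\lnot ((Z \land ((\lnot (\lnot Y \land (X \land (Y \to X))) \land Z) \lor Y)) \lor (\lnot Z \leftrightarrow X)): α-rule — add \lnot (Z \land ((\lnot (\lnot Y \land (X \land (Y \to X))) \land Z) \lor Y)), \lnot (\lnot Z \leftrightarrow X).
\lnot (Z \land ((\lnot (\lnot Y \land (X \land (Y \to X))) \land Z) \lor Y)): β-rule — branch into \lnot Z  //  \lnot ((\lnot (\lnot Y \land (X \land (Y \to X))) \land Z) \lor Y).
  branch 1 (add \lnot Z):
    \lnot (\lnot Z \leftrightarrow X): β-rule — branch into \lnot Z, \lnot X  //  \lnot \lnot Z, X.
      branch 1.1 (add \lnot Z, \lnot X):
        ○ open, literals {X=false, Z=false}.
      branch 1.2 (add \lnot \lnot Z, X):
        × closes — contains both Z and \lnot Z.
  branch 2 (add \lnot ((\lnot (\lnot Y \land (X \land (Y \to X))) \land Z) \lor Y)):
    \lnot ((\lnot (\lnot Y \land (X \land (Y \to X))) \land Z) \lor Y): α-rule — add \lnot (\lnot (\lnot Y \land (X \land (Y \to X))) \land Z), \lnot Y.
    \lnot (\lnot Z \leftrightarrow X): β-rule — branch into \lnot Z, \lnot X  //  \lnot \lnot Z, X.
      branch 2.1 (add \lnot Z, \lnot X):
        \lnot (\lnot (\lnot Y \land (X \land (Y \to X))) \land Z): β-rule — branch into \lnot \lnot (\lnot Y \land (X \land (Y \to X)))  //  \lnot Z.
          branch 2.1.1 (add \lnot \lnot (\lnot Y \land (X \land (Y \to X)))):
            \lnot \lnot (\lnot Y \land (X \land (Y \to X))): α-rule — add \lnot Y, (X \land (Y \to X)).
            (X \land (Y \to X)): α-rule — add X, (Y \to X).
            × closes — contains both X and \lnot X.
          branch 2.1.2 (add \lnot Z):
            ○ open, literals {X=false, Y=false, Z=false}.
      branch 2.2 (add \lnot \lnot Z, X):
        \lnot (\lnot (\lnot Y \land (X \land (Y \to X))) \land Z): β-rule — branch into \lnot \lnot (\lnot Y \land (X \land (Y \to X)))  //  \lnot Z.
          branch 2.2.1 (add \lnot \lnot (\lnot Y \land (X \land (Y \to X)))):
            \lnot \lnot (\lnot Y \land (X \land (Y \to X))): α-rule — add \lnot Y, (X \land (Y \to X)).
            (X \land (Y \to X)): α-rule — add X, (Y \to X).
            (Y \to X): β-rule — branch into \lnot Y  //  X.
              branch 2.2.1.1 (add \lnot Y):
                ○ open, literals {X=true, Y=false, Z=true}.
              branch 2.2.1.2 (add X):
                ○ open, literals {X=true, Y=false, Z=true}.
          branch 2.2.2 (add \lnot Z):
            × closes — contains both Z and \lnot Z.
3 branches closed, 4 open.
Each open branch fixes some atoms; the unmentioned ones are free. Counting distinct full assignments: branch {X=false, Z=false} (Y) contributes 2 new; branch {X=false, Y=false, Z=false} (none free) contributes 0 new; branch {X=true, Y=false, Z=true} (none free) contributes 1 new; branch {X=true, Y=false, Z=true} (none free) contributes 0 new. Total: 3.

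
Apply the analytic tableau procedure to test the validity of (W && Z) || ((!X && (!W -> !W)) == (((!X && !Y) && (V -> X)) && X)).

Assume the negation and expand:
Initial set: {!((W && Z) || ((!X && (!W -> !W)) == (((!X && !Y) && (V -> X)) && X)))}.
!((W && Z) || ((!X && (!W -> !W)) == (((!X && !Y) && (V -> X)) && X))): α-rule — add !(W && Z), !((!X && (!W -> !W)) == (((!X && !Y) && (V -> X)) && X)).
!(W && Z): β-rule — branch into !W  //  !Z.
  branch 1 (add !W):
    !((!X && (!W -> !W)) == (((!X && !Y) && (V -> X)) && X)): β-rule — branch into (!X && (!W -> !W)), !(((!X && !Y) && (V -> X)) && X)  //  !(!X && (!W -> !W)), (((!X && !Y) && (V -> X)) && X).
      branch 1.1 (add (!X && (!W -> !W)), !(((!X && !Y) && (V -> X)) && X)):
        (!X && (!W -> !W)): α-rule — add !X, (!W -> !W).
        !(((!X && !Y) && (V -> X)) && X): β-rule — branch into !((!X && !Y) && (V -> X))  //  !X.
          branch 1.1.1 (add !((!X && !Y) && (V -> X))):
            (!W -> !W): β-rule — branch into !!W  //  !W.
              branch 1.1.1.1 (add !!W):
                × closes — contains both W and !W.
              branch 1.1.1.2 (add !W):
                !((!X && !Y) && (V -> X)): β-rule — branch into !(!X && !Y)  //  !(V -> X).
                  branch 1.1.1.2.1 (add !(!X && !Y)):
                    !(!X && !Y): β-rule — branch into !!X  //  !!Y.
                      branch 1.1.1.2.1.1 (add !!X):
                        × closes — contains both X and !X.
                      branch 1.1.1.2.1.2 (add !!Y):
                        ○ open, literals {W=F, X=F, Y=T}.
                  branch 1.1.1.2.2 (add !(V -> X)):
                    !(V -> X): α-rule — add V, !X.
                    ○ open, literals {V=T, W=F, X=F}.
          branch 1.1.2 (add !X):
            (!W -> !W): β-rule — branch into !!W  //  !W.
              branch 1.1.2.1 (add !!W):
                × closes — contains both W and !W.
              branch 1.1.2.2 (add !W):
                ○ open, literals {W=F, X=F}.
      branch 1.2 (add !(!X && (!W -> !W)), (((!X && !Y) && (V -> X)) && X)):
        (((!X && !Y) && (V -> X)) && X): α-rule — add ((!X && !Y) && (V -> X)), X.
        ((!X && !Y) && (V -> X)): α-rule — add (!X && !Y), (V -> X).
        (!X && !Y): α-rule — add !X, !Y.
        × closes — contains both X and !X.
  branch 2 (add !Z):
    !((!X && (!W -> !W)) == (((!X && !Y) && (V -> X)) && X)): β-rule — branch into (!X && (!W -> !W)), !(((!X && !Y) && (V -> X)) && X)  //  !(!X && (!W -> !W)), (((!X && !Y) && (V -> X)) && X).
      branch 2.1 (add (!X && (!W -> !W)), !(((!X && !Y) && (V -> X)) && X)):
        (!X && (!W -> !W)): α-rule — add !X, (!W -> !W).
        !(((!X && !Y) && (V -> X)) && X): β-rule — branch into !((!X && !Y) && (V -> X))  //  !X.
          branch 2.1.1 (add !((!X && !Y) && (V -> X))):
            (!W -> !W): β-rule — branch into !!W  //  !W.
              branch 2.1.1.1 (add !!W):
                !((!X && !Y) && (V -> X)): β-rule — branch into !(!X && !Y)  //  !(V -> X).
                  branch 2.1.1.1.1 (add !(!X && !Y)):
                    !(!X && !Y): β-rule — branch into !!X  //  !!Y.
                      branch 2.1.1.1.1.1 (add !!X):
                        × closes — contains both X and !X.
                      branch 2.1.1.1.1.2 (add !!Y):
                        ○ open, literals {W=T, X=F, Y=T, Z=F}.
                  branch 2.1.1.1.2 (add !(V -> X)):
                    !(V -> X): α-rule — add V, !X.
                    ○ open, literals {V=T, W=T, X=F, Z=F}.
              branch 2.1.1.2 (add !W):
                !((!X && !Y) && (V -> X)): β-rule — branch into !(!X && !Y)  //  !(V -> X).
                  branch 2.1.1.2.1 (add !(!X && !Y)):
                    !(!X && !Y): β-rule — branch into !!X  //  !!Y.
                      branch 2.1.1.2.1.1 (add !!X):
                        × closes — contains both X and !X.
                      branch 2.1.1.2.1.2 (add !!Y):
                        ○ open, literals {W=F, X=F, Y=T, Z=F}.
                  branch 2.1.1.2.2 (add !(V -> X)):
                    !(V -> X): α-rule — add V, !X.
                    ○ open, literals {V=T, W=F, X=F, Z=F}.
          branch 2.1.2 (add !X):
            (!W -> !W): β-rule — branch into !!W  //  !W.
              branch 2.1.2.1 (add !!W):
                ○ open, literals {W=T, X=F, Z=F}.
              branch 2.1.2.2 (add !W):
                ○ open, literals {W=F, X=F, Z=F}.
      branch 2.2 (add !(!X && (!W -> !W)), (((!X && !Y) && (V -> X)) && X)):
        (((!X && !Y) && (V -> X)) && X): α-rule — add ((!X && !Y) && (V -> X)), X.
        ((!X && !Y) && (V -> X)): α-rule — add (!X && !Y), (V -> X).
        (!X && !Y): α-rule — add !X, !Y.
        × closes — contains both X and !X.
7 branches closed, 9 open.
An open branch gives a countermodel: W=F, X=F, Y=T (unmentioned atoms arbitrary); under it the original formula is false.

Not valid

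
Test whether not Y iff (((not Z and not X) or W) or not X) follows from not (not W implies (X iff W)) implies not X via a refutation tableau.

No

Initial set: {T (not (not W implies (X iff W)) implies not X); F (not Y iff (((not Z and not X) or W) or not X))}.
T (not (not W implies (X iff W)) implies not X): β-rule — branch into F not (not W implies (X iff W))  //  T not X.
  branch 1 (add F not (not W implies (X iff W))):
    F (not Y iff (((not Z and not X) or W) or not X)): β-rule — branch into T not Y, F (((not Z and not X) or W) or not X)  //  F not Y, T (((not Z and not X) or W) or not X).
      branch 1.1 (add T not Y, F (((not Z and not X) or W) or not X)):
        F (((not Z and not X) or W) or not X): α-rule — add F ((not Z and not X) or W), F not X.
        F ((not Z and not X) or W): α-rule — add F (not Z and not X), F W.
        F not (not W implies (X iff W)): β-rule — branch into F not W  //  T (X iff W).
          branch 1.1.1 (add F not W):
            × closes — contains both W and not W.
          branch 1.1.2 (add T (X iff W)):
            F (not Z and not X): β-rule — branch into F not Z  //  F not X.
              branch 1.1.2.1 (add F not Z):
                T (X iff W): β-rule — branch into T X, T W  //  F X, F W.
                  branch 1.1.2.1.1 (add T X, T W):
                    × closes — contains both W and not W.
                  branch 1.1.2.1.2 (add F X, F W):
                    × closes — contains both X and not X.
              branch 1.1.2.2 (add F not X):
                T (X iff W): β-rule — branch into T X, T W  //  F X, F W.
                  branch 1.1.2.2.1 (add T X, T W):
                    × closes — contains both W and not W.
                  branch 1.1.2.2.2 (add F X, F W):
                    × closes — contains both X and not X.
      branch 1.2 (add F not Y, T (((not Z and not X) or W) or not X)):
        F not (not W implies (X iff W)): β-rule — branch into F not W  //  T (X iff W).
          branch 1.2.1 (add F not W):
            T (((not Z and not X) or W) or not X): β-rule — branch into T ((not Z and not X) or W)  //  T not X.
              branch 1.2.1.1 (add T ((not Z and not X) or W)):
                T ((not Z and not X) or W): β-rule — branch into T (not Z and not X)  //  T W.
                  branch 1.2.1.1.1 (add T (not Z and not X)):
                    T (not Z and not X): α-rule — add T not Z, T not X.
                    ○ open, literals {W=1, X=0, Y=1, Z=0}.
                  branch 1.2.1.1.2 (add T W):
                    ○ open, literals {W=1, Y=1}.
              branch 1.2.1.2 (add T not X):
                ○ open, literals {W=1, X=0, Y=1}.
          branch 1.2.2 (add T (X iff W)):
            T (((not Z and not X) or W) or not X): β-rule — branch into T ((not Z and not X) or W)  //  T not X.
              branch 1.2.2.1 (add T ((not Z and not X) or W)):
                T (X iff W): β-rule — branch into T X, T W  //  F X, F W.
                  branch 1.2.2.1.1 (add T X, T W):
                    T ((not Z and not X) or W): β-rule — branch into T (not Z and not X)  //  T W.
                      branch 1.2.2.1.1.1 (add T (not Z and not X)):
                        T (not Z and not X): α-rule — add T not Z, T not X.
                        × closes — contains both X and not X.
                      branch 1.2.2.1.1.2 (add T W):
                        ○ open, literals {W=1, X=1, Y=1}.
                  branch 1.2.2.1.2 (add F X, F W):
                    T ((not Z and not X) or W): β-rule — branch into T (not Z and not X)  //  T W.
                      branch 1.2.2.1.2.1 (add T (not Z and not X)):
                        T (not Z and not X): α-rule — add T not Z, T not X.
                        ○ open, literals {W=0, X=0, Y=1, Z=0}.
                      branch 1.2.2.1.2.2 (add T W):
                        × closes — contains both W and not W.
              branch 1.2.2.2 (add T not X):
                T (X iff W): β-rule — branch into T X, T W  //  F X, F W.
                  branch 1.2.2.2.1 (add T X, T W):
                    × closes — contains both X and not X.
                  branch 1.2.2.2.2 (add F X, F W):
                    ○ open, literals {W=0, X=0, Y=1}.
  branch 2 (add T not X):
    F (not Y iff (((not Z and not X) or W) or not X)): β-rule — branch into T not Y, F (((not Z and not X) or W) or not X)  //  F not Y, T (((not Z and not X) or W) or not X).
      branch 2.1 (add T not Y, F (((not Z and not X) or W) or not X)):
        F (((not Z and not X) or W) or not X): α-rule — add F ((not Z and not X) or W), F not X.
        × closes — contains both X and not X.
      branch 2.2 (add F not Y, T (((not Z and not X) or W) or not X)):
        T (((not Z and not X) or W) or not X): β-rule — branch into T ((not Z and not X) or W)  //  T not X.
          branch 2.2.1 (add T ((not Z and not X) or W)):
            T ((not Z and not X) or W): β-rule — branch into T (not Z and not X)  //  T W.
              branch 2.2.1.1 (add T (not Z and not X)):
                T (not Z and not X): α-rule — add T not Z, T not X.
                ○ open, literals {X=0, Y=1, Z=0}.
              branch 2.2.1.2 (add T W):
                ○ open, literals {W=1, X=0, Y=1}.
          branch 2.2.2 (add T not X):
            ○ open, literals {X=0, Y=1}.
9 branches closed, 9 open.
An open branch gives a countermodel: W=1, X=0, Y=1, Z=0 (unmentioned atoms arbitrary); the premises hold there but the conclusion fails.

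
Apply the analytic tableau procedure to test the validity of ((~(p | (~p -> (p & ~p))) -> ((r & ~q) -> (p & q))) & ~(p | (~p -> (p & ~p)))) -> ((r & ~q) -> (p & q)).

Assume the negation and expand:
Initial set: {~(((~(p | (~p -> (p & ~p))) -> ((r & ~q) -> (p & q))) & ~(p | (~p -> (p & ~p)))) -> ((r & ~q) -> (p & q)))}.
~(((~(p | (~p -> (p & ~p))) -> ((r & ~q) -> (p & q))) & ~(p | (~p -> (p & ~p)))) -> ((r & ~q) -> (p & q))): α-rule — add ((~(p | (~p -> (p & ~p))) -> ((r & ~q) -> (p & q))) & ~(p | (~p -> (p & ~p)))), ~((r & ~q) -> (p & q)).
((~(p | (~p -> (p & ~p))) -> ((r & ~q) -> (p & q))) & ~(p | (~p -> (p & ~p)))): α-rule — add (~(p | (~p -> (p & ~p))) -> ((r & ~q) -> (p & q))), ~(p | (~p -> (p & ~p))).
~((r & ~q) -> (p & q)): α-rule — add (r & ~q), ~(p & q).
~(p | (~p -> (p & ~p))): α-rule — add ~p, ~(~p -> (p & ~p)).
(r & ~q): α-rule — add r, ~q.
~(~p -> (p & ~p)): α-rule — add ~p, ~(p & ~p).
(~(p | (~p -> (p & ~p))) -> ((r & ~q) -> (p & q))): β-rule — branch into ~~(p | (~p -> (p & ~p)))  //  ((r & ~q) -> (p & q)).
  branch 1 (add ~~(p | (~p -> (p & ~p)))):
    ~(p & q): β-rule — branch into ~p  //  ~q.
      branch 1.1 (add ~p):
        ~(p & ~p): β-rule — branch into ~p  //  ~~p.
          branch 1.1.1 (add ~p):
            ~~(p | (~p -> (p & ~p))): β-rule — branch into p  //  (~p -> (p & ~p)).
              branch 1.1.1.1 (add p):
                × closes — contains both p and ~p.
              branch 1.1.1.2 (add (~p -> (p & ~p))):
                (~p -> (p & ~p)): β-rule — branch into ~~p  //  (p & ~p).
                  branch 1.1.1.2.1 (add ~~p):
                    × closes — contains both p and ~p.
                  branch 1.1.1.2.2 (add (p & ~p)):
                    (p & ~p): α-rule — add p, ~p.
                    × closes — contains both p and ~p.
          branch 1.1.2 (add ~~p):
            × closes — contains both p and ~p.
      branch 1.2 (add ~q):
        ~(p & ~p): β-rule — branch into ~p  //  ~~p.
          branch 1.2.1 (add ~p):
            ~~(p | (~p -> (p & ~p))): β-rule — branch into p  //  (~p -> (p & ~p)).
              branch 1.2.1.1 (add p):
                × closes — contains both p and ~p.
              branch 1.2.1.2 (add (~p -> (p & ~p))):
                (~p -> (p & ~p)): β-rule — branch into ~~p  //  (p & ~p).
                  branch 1.2.1.2.1 (add ~~p):
                    × closes — contains both p and ~p.
                  branch 1.2.1.2.2 (add (p & ~p)):
                    (p & ~p): α-rule — add p, ~p.
                    × closes — contains both p and ~p.
          branch 1.2.2 (add ~~p):
            × closes — contains both p and ~p.
  branch 2 (add ((r & ~q) -> (p & q))):
    ~(p & q): β-rule — branch into ~p  //  ~q.
      branch 2.1 (add ~p):
        ~(p & ~p): β-rule — branch into ~p  //  ~~p.
          branch 2.1.1 (add ~p):
            ((r & ~q) -> (p & q)): β-rule — branch into ~(r & ~q)  //  (p & q).
              branch 2.1.1.1 (add ~(r & ~q)):
                ~(r & ~q): β-rule — branch into ~r  //  ~~q.
                  branch 2.1.1.1.1 (add ~r):
                    × closes — contains both r and ~r.
                  branch 2.1.1.1.2 (add ~~q):
                    × closes — contains both q and ~q.
              branch 2.1.1.2 (add (p & q)):
                (p & q): α-rule — add p, q.
                × closes — contains both p and ~p.
          branch 2.1.2 (add ~~p):
            × closes — contains both p and ~p.
      branch 2.2 (add ~q):
        ~(p & ~p): β-rule — branch into ~p  //  ~~p.
          branch 2.2.1 (add ~p):
            ((r & ~q) -> (p & q)): β-rule — branch into ~(r & ~q)  //  (p & q).
              branch 2.2.1.1 (add ~(r & ~q)):
                ~(r & ~q): β-rule — branch into ~r  //  ~~q.
                  branch 2.2.1.1.1 (add ~r):
                    × closes — contains both r and ~r.
                  branch 2.2.1.1.2 (add ~~q):
                    × closes — contains both q and ~q.
              branch 2.2.1.2 (add (p & q)):
                (p & q): α-rule — add p, q.
                × closes — contains both p and ~p.
          branch 2.2.2 (add ~~p):
            × closes — contains both p and ~p.
All 16 branches close.
Every branch closed, so the negation is unsatisfiable and the formula is valid.

Valid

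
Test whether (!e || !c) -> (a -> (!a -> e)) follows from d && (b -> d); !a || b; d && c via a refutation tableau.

Yes

Initial set: {(d && (b -> d)); (!a || b); (d && c); !((!e || !c) -> (a -> (!a -> e)))}.
(d && (b -> d)): α-rule — add d, (b -> d).
(d && c): α-rule — add d, c.
!((!e || !c) -> (a -> (!a -> e))): α-rule — add (!e || !c), !(a -> (!a -> e)).
!(a -> (!a -> e)): α-rule — add a, !(!a -> e).
!(!a -> e): α-rule — add !a, !e.
× closes — contains both a and !a.
All 1 branch closes.
Every branch closed, so the premises entail the conclusion.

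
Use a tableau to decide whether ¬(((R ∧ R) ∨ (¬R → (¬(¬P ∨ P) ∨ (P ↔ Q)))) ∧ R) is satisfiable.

Initial set: {T ¬(((R ∧ R) ∨ (¬R → (¬(¬P ∨ P) ∨ (P ↔ Q)))) ∧ R)}.
T ¬(((R ∧ R) ∨ (¬R → (¬(¬P ∨ P) ∨ (P ↔ Q)))) ∧ R): β-rule — branch into F ((R ∧ R) ∨ (¬R → (¬(¬P ∨ P) ∨ (P ↔ Q))))  //  F R.
  branch 1 (add F ((R ∧ R) ∨ (¬R → (¬(¬P ∨ P) ∨ (P ↔ Q))))):
    F ((R ∧ R) ∨ (¬R → (¬(¬P ∨ P) ∨ (P ↔ Q)))): α-rule — add F (R ∧ R), F (¬R → (¬(¬P ∨ P) ∨ (P ↔ Q))).
    F (¬R → (¬(¬P ∨ P) ∨ (P ↔ Q))): α-rule — add T ¬R, F (¬(¬P ∨ P) ∨ (P ↔ Q)).
    F (¬(¬P ∨ P) ∨ (P ↔ Q)): α-rule — add F ¬(¬P ∨ P), F (P ↔ Q).
    F (R ∧ R): β-rule — branch into F R  //  F R.
      branch 1.1 (add F R):
        F ¬(¬P ∨ P): β-rule — branch into T ¬P  //  T P.
          branch 1.1.1 (add T ¬P):
            F (P ↔ Q): β-rule — branch into T P, F Q  //  F P, T Q.
              branch 1.1.1.1 (add T P, F Q):
                × closes — contains both P and ¬P.
              branch 1.1.1.2 (add F P, T Q):
                ○ open, literals {P=false, Q=true, R=false}.
          branch 1.1.2 (add T P):
            F (P ↔ Q): β-rule — branch into T P, F Q  //  F P, T Q.
              branch 1.1.2.1 (add T P, F Q):
                ○ open, literals {P=true, Q=false, R=false}.
              branch 1.1.2.2 (add F P, T Q):
                × closes — contains both P and ¬P.
      branch 1.2 (add F R):
        F ¬(¬P ∨ P): β-rule — branch into T ¬P  //  T P.
          branch 1.2.1 (add T ¬P):
            F (P ↔ Q): β-rule — branch into T P, F Q  //  F P, T Q.
              branch 1.2.1.1 (add T P, F Q):
                × closes — contains both P and ¬P.
              branch 1.2.1.2 (add F P, T Q):
                ○ open, literals {P=false, Q=true, R=false}.
          branch 1.2.2 (add T P):
            F (P ↔ Q): β-rule — branch into T P, F Q  //  F P, T Q.
              branch 1.2.2.1 (add T P, F Q):
                ○ open, literals {P=true, Q=false, R=false}.
              branch 1.2.2.2 (add F P, T Q):
                × closes — contains both P and ¬P.
  branch 2 (add F R):
    ○ open, literals {R=false}.
4 branches closed, 5 open.
An open branch gives a satisfying assignment: P=false, Q=true, R=false.

Satisfiable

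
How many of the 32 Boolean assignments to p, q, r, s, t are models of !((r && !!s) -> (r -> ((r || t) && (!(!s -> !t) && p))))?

Initial set: {!((r && !!s) -> (r -> ((r || t) && (!(!s -> !t) && p))))}.
!((r && !!s) -> (r -> ((r || t) && (!(!s -> !t) && p)))): α-rule — add (r && !!s), !(r -> ((r || t) && (!(!s -> !t) && p))).
(r && !!s): α-rule — add r, !!s.
!(r -> ((r || t) && (!(!s -> !t) && p))): α-rule — add r, !((r || t) && (!(!s -> !t) && p)).
!!s: drop double negation, giving s.
!((r || t) && (!(!s -> !t) && p)): β-rule — branch into !(r || t)  //  !(!(!s -> !t) && p).
  branch 1 (add !(r || t)):
    !(r || t): α-rule — add !r, !t.
    × closes — contains both r and !r.
  branch 2 (add !(!(!s -> !t) && p)):
    !(!(!s -> !t) && p): β-rule — branch into !!(!s -> !t)  //  !p.
      branch 2.1 (add !!(!s -> !t)):
        !!(!s -> !t): β-rule — branch into !!s  //  !t.
          branch 2.1.1 (add !!s):
            ○ open, literals {r=true, s=true}.
          branch 2.1.2 (add !t):
            ○ open, literals {r=true, s=true, t=false}.
      branch 2.2 (add !p):
        ○ open, literals {p=false, r=true, s=true}.
1 branch closed, 3 open.
Each open branch fixes some atoms; the unmentioned ones are free. Counting distinct full assignments: branch {r=true, s=true} (p, q, t) contributes 8 new; branch {r=true, s=true, t=false} (p, q) contributes 0 new; branch {p=false, r=true, s=true} (q, t) contributes 0 new. Total: 8.

8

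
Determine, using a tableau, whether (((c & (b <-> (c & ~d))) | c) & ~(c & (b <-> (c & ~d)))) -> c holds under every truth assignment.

Valid

Assume the negation and expand:
Initial set: {F ((((c & (b <-> (c & ~d))) | c) & ~(c & (b <-> (c & ~d)))) -> c)}.
F ((((c & (b <-> (c & ~d))) | c) & ~(c & (b <-> (c & ~d)))) -> c): α-rule — add T (((c & (b <-> (c & ~d))) | c) & ~(c & (b <-> (c & ~d)))), F c.
T (((c & (b <-> (c & ~d))) | c) & ~(c & (b <-> (c & ~d)))): α-rule — add T ((c & (b <-> (c & ~d))) | c), T ~(c & (b <-> (c & ~d))).
T ((c & (b <-> (c & ~d))) | c): β-rule — branch into T (c & (b <-> (c & ~d)))  //  T c.
  branch 1 (add T (c & (b <-> (c & ~d)))):
    T (c & (b <-> (c & ~d))): α-rule — add T c, T (b <-> (c & ~d)).
    × closes — contains both c and ~c.
  branch 2 (add T c):
    × closes — contains both c and ~c.
All 2 branches close.
Every branch closed, so the negation is unsatisfiable and the formula is valid.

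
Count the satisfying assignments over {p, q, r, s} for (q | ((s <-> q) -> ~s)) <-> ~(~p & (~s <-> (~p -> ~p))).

Initial set: {((q | ((s <-> q) -> ~s)) <-> ~(~p & (~s <-> (~p -> ~p))))}.
((q | ((s <-> q) -> ~s)) <-> ~(~p & (~s <-> (~p -> ~p)))): β-rule — branch into (q | ((s <-> q) -> ~s)), ~(~p & (~s <-> (~p -> ~p)))  //  ~(q | ((s <-> q) -> ~s)), ~~(~p & (~s <-> (~p -> ~p))).
  branch 1 (add (q | ((s <-> q) -> ~s)), ~(~p & (~s <-> (~p -> ~p)))):
    (q | ((s <-> q) -> ~s)): β-rule — branch into q  //  ((s <-> q) -> ~s).
      branch 1.1 (add q):
        ~(~p & (~s <-> (~p -> ~p))): β-rule — branch into ~~p  //  ~(~s <-> (~p -> ~p)).
          branch 1.1.1 (add ~~p):
            ○ open, literals {p=true, q=true}.
          branch 1.1.2 (add ~(~s <-> (~p -> ~p))):
            ~(~s <-> (~p -> ~p)): β-rule — branch into ~s, ~(~p -> ~p)  //  ~~s, (~p -> ~p).
              branch 1.1.2.1 (add ~s, ~(~p -> ~p)):
                ~(~p -> ~p): α-rule — add ~p, ~~p.
                × closes — contains both p and ~p.
              branch 1.1.2.2 (add ~~s, (~p -> ~p)):
                (~p -> ~p): β-rule — branch into ~~p  //  ~p.
                  branch 1.1.2.2.1 (add ~~p):
                    ○ open, literals {p=true, q=true, s=true}.
                  branch 1.1.2.2.2 (add ~p):
                    ○ open, literals {p=false, q=true, s=true}.
      branch 1.2 (add ((s <-> q) -> ~s)):
        ~(~p & (~s <-> (~p -> ~p))): β-rule — branch into ~~p  //  ~(~s <-> (~p -> ~p)).
          branch 1.2.1 (add ~~p):
            ((s <-> q) -> ~s): β-rule — branch into ~(s <-> q)  //  ~s.
              branch 1.2.1.1 (add ~(s <-> q)):
                ~(s <-> q): β-rule — branch into s, ~q  //  ~s, q.
                  branch 1.2.1.1.1 (add s, ~q):
                    ○ open, literals {p=true, q=false, s=true}.
                  branch 1.2.1.1.2 (add ~s, q):
                    ○ open, literals {p=true, q=true, s=false}.
              branch 1.2.1.2 (add ~s):
                ○ open, literals {p=true, s=false}.
          branch 1.2.2 (add ~(~s <-> (~p -> ~p))):
            ((s <-> q) -> ~s): β-rule — branch into ~(s <-> q)  //  ~s.
              branch 1.2.2.1 (add ~(s <-> q)):
                ~(~s <-> (~p -> ~p)): β-rule — branch into ~s, ~(~p -> ~p)  //  ~~s, (~p -> ~p).
                  branch 1.2.2.1.1 (add ~s, ~(~p -> ~p)):
                    ~(~p -> ~p): α-rule — add ~p, ~~p.
                    × closes — contains both p and ~p.
                  branch 1.2.2.1.2 (add ~~s, (~p -> ~p)):
                    ~(s <-> q): β-rule — branch into s, ~q  //  ~s, q.
                      branch 1.2.2.1.2.1 (add s, ~q):
                        (~p -> ~p): β-rule — branch into ~~p  //  ~p.
                          branch 1.2.2.1.2.1.1 (add ~~p):
                            ○ open, literals {p=true, q=false, s=true}.
                          branch 1.2.2.1.2.1.2 (add ~p):
                            ○ open, literals {p=false, q=false, s=true}.
                      branch 1.2.2.1.2.2 (add ~s, q):
                        × closes — contains both s and ~s.
              branch 1.2.2.2 (add ~s):
                ~(~s <-> (~p -> ~p)): β-rule — branch into ~s, ~(~p -> ~p)  //  ~~s, (~p -> ~p).
                  branch 1.2.2.2.1 (add ~s, ~(~p -> ~p)):
                    ~(~p -> ~p): α-rule — add ~p, ~~p.
                    × closes — contains both p and ~p.
                  branch 1.2.2.2.2 (add ~~s, (~p -> ~p)):
                    × closes — contains both s and ~s.
  branch 2 (add ~(q | ((s <-> q) -> ~s)), ~~(~p & (~s <-> (~p -> ~p)))):
    ~(q | ((s <-> q) -> ~s)): α-rule — add ~q, ~((s <-> q) -> ~s).
    ~~(~p & (~s <-> (~p -> ~p))): α-rule — add ~p, (~s <-> (~p -> ~p)).
    ~((s <-> q) -> ~s): α-rule — add (s <-> q), ~~s.
    (~s <-> (~p -> ~p)): β-rule — branch into ~s, (~p -> ~p)  //  ~~s, ~(~p -> ~p).
      branch 2.1 (add ~s, (~p -> ~p)):
        × closes — contains both s and ~s.
      branch 2.2 (add ~~s, ~(~p -> ~p)):
        ~(~p -> ~p): α-rule — add ~p, ~~p.
        × closes — contains both p and ~p.
7 branches closed, 8 open.
Each open branch fixes some atoms; the unmentioned ones are free. Counting distinct full assignments: branch {p=true, q=true} (r, s) contributes 4 new; branch {p=true, q=true, s=true} (r) contributes 0 new; branch {p=false, q=true, s=true} (r) contributes 2 new; branch {p=true, q=false, s=true} (r) contributes 2 new; branch {p=true, q=true, s=false} (r) contributes 0 new; branch {p=true, s=false} (q, r) contributes 2 new; branch {p=true, q=false, s=true} (r) contributes 0 new; branch {p=false, q=false, s=true} (r) contributes 2 new. Total: 12.

12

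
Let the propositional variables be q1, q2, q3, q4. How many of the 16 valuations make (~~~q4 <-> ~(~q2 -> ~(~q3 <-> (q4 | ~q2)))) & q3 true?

4

Initial set: {((~~~q4 <-> ~(~q2 -> ~(~q3 <-> (q4 | ~q2)))) & q3)}.
((~~~q4 <-> ~(~q2 -> ~(~q3 <-> (q4 | ~q2)))) & q3): α-rule — add (~~~q4 <-> ~(~q2 -> ~(~q3 <-> (q4 | ~q2)))), q3.
(~~~q4 <-> ~(~q2 -> ~(~q3 <-> (q4 | ~q2)))): β-rule — branch into ~~~q4, ~(~q2 -> ~(~q3 <-> (q4 | ~q2)))  //  ~~~~q4, ~~(~q2 -> ~(~q3 <-> (q4 | ~q2))).
  branch 1 (add ~~~q4, ~(~q2 -> ~(~q3 <-> (q4 | ~q2)))):
    ~~~q4: drop double negation, giving ~q4.
    ~(~q2 -> ~(~q3 <-> (q4 | ~q2))): α-rule — add ~q2, ~~(~q3 <-> (q4 | ~q2)).
    ~~(~q3 <-> (q4 | ~q2)): β-rule — branch into ~q3, (q4 | ~q2)  //  ~~q3, ~(q4 | ~q2).
      branch 1.1 (add ~q3, (q4 | ~q2)):
        × closes — contains both q3 and ~q3.
      branch 1.2 (add ~~q3, ~(q4 | ~q2)):
        ~(q4 | ~q2): α-rule — add ~q4, ~~q2.
        × closes — contains both q2 and ~q2.
  branch 2 (add ~~~~q4, ~~(~q2 -> ~(~q3 <-> (q4 | ~q2)))):
    ~~~~q4: drop double negation, giving ~~q4.
    ~~(~q2 -> ~(~q3 <-> (q4 | ~q2))): β-rule — branch into ~~q2  //  ~(~q3 <-> (q4 | ~q2)).
      branch 2.1 (add ~~q2):
        ○ open, literals {q2=1, q3=1, q4=1}.
      branch 2.2 (add ~(~q3 <-> (q4 | ~q2))):
        ~(~q3 <-> (q4 | ~q2)): β-rule — branch into ~q3, ~(q4 | ~q2)  //  ~~q3, (q4 | ~q2).
          branch 2.2.1 (add ~q3, ~(q4 | ~q2)):
            × closes — contains both q3 and ~q3.
          branch 2.2.2 (add ~~q3, (q4 | ~q2)):
            (q4 | ~q2): β-rule — branch into q4  //  ~q2.
              branch 2.2.2.1 (add q4):
                ○ open, literals {q3=1, q4=1}.
              branch 2.2.2.2 (add ~q2):
                ○ open, literals {q2=0, q3=1, q4=1}.
3 branches closed, 3 open.
Each open branch fixes some atoms; the unmentioned ones are free. Counting distinct full assignments: branch {q2=1, q3=1, q4=1} (q1) contributes 2 new; branch {q3=1, q4=1} (q1, q2) contributes 2 new; branch {q2=0, q3=1, q4=1} (q1) contributes 0 new. Total: 4.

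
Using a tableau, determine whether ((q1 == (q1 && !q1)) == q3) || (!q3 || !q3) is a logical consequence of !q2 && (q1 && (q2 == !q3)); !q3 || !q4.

No

Initial set: {T (!q2 && (q1 && (q2 == !q3))); T (!q3 || !q4); F (((q1 == (q1 && !q1)) == q3) || (!q3 || !q3))}.
T (!q2 && (q1 && (q2 == !q3))): α-rule — add T !q2, T (q1 && (q2 == !q3)).
F (((q1 == (q1 && !q1)) == q3) || (!q3 || !q3)): α-rule — add F ((q1 == (q1 && !q1)) == q3), F (!q3 || !q3).
T (q1 && (q2 == !q3)): α-rule — add T q1, T (q2 == !q3).
F (!q3 || !q3): α-rule — add F !q3, F !q3.
T (!q3 || !q4): β-rule — branch into T !q3  //  T !q4.
  branch 1 (add T !q3):
    × closes — contains both q3 and !q3.
  branch 2 (add T !q4):
    F ((q1 == (q1 && !q1)) == q3): β-rule — branch into T (q1 == (q1 && !q1)), F q3  //  F (q1 == (q1 && !q1)), T q3.
      branch 2.1 (add T (q1 == (q1 && !q1)), F q3):
        × closes — contains both q3 and !q3.
      branch 2.2 (add F (q1 == (q1 && !q1)), T q3):
        T (q2 == !q3): β-rule — branch into T q2, T !q3  //  F q2, F !q3.
          branch 2.2.1 (add T q2, T !q3):
            × closes — contains both q2 and !q2.
          branch 2.2.2 (add F q2, F !q3):
            F (q1 == (q1 && !q1)): β-rule — branch into T q1, F (q1 && !q1)  //  F q1, T (q1 && !q1).
              branch 2.2.2.1 (add T q1, F (q1 && !q1)):
                F (q1 && !q1): β-rule — branch into F q1  //  F !q1.
                  branch 2.2.2.1.1 (add F q1):
                    × closes — contains both q1 and !q1.
                  branch 2.2.2.1.2 (add F !q1):
                    ○ open, literals {q1=true, q2=false, q3=true, q4=false}.
              branch 2.2.2.2 (add F q1, T (q1 && !q1)):
                × closes — contains both q1 and !q1.
5 branches closed, 1 open.
An open branch gives a countermodel: q1=true, q2=false, q3=true, q4=false (unmentioned atoms arbitrary); the premises hold there but the conclusion fails.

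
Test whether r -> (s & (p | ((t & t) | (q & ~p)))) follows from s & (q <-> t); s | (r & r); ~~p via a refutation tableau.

Initial set: {(s & (q <-> t)); (s | (r & r)); ~~p; ~(r -> (s & (p | ((t & t) | (q & ~p)))))}.
(s & (q <-> t)): α-rule — add s, (q <-> t).
~~p: drop double negation, giving p.
~(r -> (s & (p | ((t & t) | (q & ~p))))): α-rule — add r, ~(s & (p | ((t & t) | (q & ~p)))).
(s | (r & r)): β-rule — branch into s  //  (r & r).
  branch 1 (add s):
    (q <-> t): β-rule — branch into q, t  //  ~q, ~t.
      branch 1.1 (add q, t):
        ~(s & (p | ((t & t) | (q & ~p)))): β-rule — branch into ~s  //  ~(p | ((t & t) | (q & ~p))).
          branch 1.1.1 (add ~s):
            × closes — contains both s and ~s.
          branch 1.1.2 (add ~(p | ((t & t) | (q & ~p)))):
            ~(p | ((t & t) | (q & ~p))): α-rule — add ~p, ~((t & t) | (q & ~p)).
            × closes — contains both p and ~p.
      branch 1.2 (add ~q, ~t):
        ~(s & (p | ((t & t) | (q & ~p)))): β-rule — branch into ~s  //  ~(p | ((t & t) | (q & ~p))).
          branch 1.2.1 (add ~s):
            × closes — contains both s and ~s.
          branch 1.2.2 (add ~(p | ((t & t) | (q & ~p)))):
            ~(p | ((t & t) | (q & ~p))): α-rule — add ~p, ~((t & t) | (q & ~p)).
            × closes — contains both p and ~p.
  branch 2 (add (r & r)):
    (r & r): α-rule — add r, r.
    (q <-> t): β-rule — branch into q, t  //  ~q, ~t.
      branch 2.1 (add q, t):
        ~(s & (p | ((t & t) | (q & ~p)))): β-rule — branch into ~s  //  ~(p | ((t & t) | (q & ~p))).
          branch 2.1.1 (add ~s):
            × closes — contains both s and ~s.
          branch 2.1.2 (add ~(p | ((t & t) | (q & ~p)))):
            ~(p | ((t & t) | (q & ~p))): α-rule — add ~p, ~((t & t) | (q & ~p)).
            × closes — contains both p and ~p.
      branch 2.2 (add ~q, ~t):
        ~(s & (p | ((t & t) | (q & ~p)))): β-rule — branch into ~s  //  ~(p | ((t & t) | (q & ~p))).
          branch 2.2.1 (add ~s):
            × closes — contains both s and ~s.
          branch 2.2.2 (add ~(p | ((t & t) | (q & ~p)))):
            ~(p | ((t & t) | (q & ~p))): α-rule — add ~p, ~((t & t) | (q & ~p)).
            × closes — contains both p and ~p.
All 8 branches close.
Every branch closed, so the premises entail the conclusion.

Yes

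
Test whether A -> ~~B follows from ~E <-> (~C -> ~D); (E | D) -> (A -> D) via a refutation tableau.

Initial set: {(~E <-> (~C -> ~D)); ((E | D) -> (A -> D)); ~(A -> ~~B)}.
~(A -> ~~B): α-rule — add A, ~~~B.
~~~B: drop double negation, giving ~B.
(~E <-> (~C -> ~D)): β-rule — branch into ~E, (~C -> ~D)  //  ~~E, ~(~C -> ~D).
  branch 1 (add ~E, (~C -> ~D)):
    ((E | D) -> (A -> D)): β-rule — branch into ~(E | D)  //  (A -> D).
      branch 1.1 (add ~(E | D)):
        ~(E | D): α-rule — add ~E, ~D.
        (~C -> ~D): β-rule — branch into ~~C  //  ~D.
          branch 1.1.1 (add ~~C):
            ○ open, literals {A=true, B=false, C=true, D=false, E=false}.
          branch 1.1.2 (add ~D):
            ○ open, literals {A=true, B=false, D=false, E=false}.
      branch 1.2 (add (A -> D)):
        (~C -> ~D): β-rule — branch into ~~C  //  ~D.
          branch 1.2.1 (add ~~C):
            (A -> D): β-rule — branch into ~A  //  D.
              branch 1.2.1.1 (add ~A):
                × closes — contains both A and ~A.
              branch 1.2.1.2 (add D):
                ○ open, literals {A=true, B=false, C=true, D=true, E=false}.
          branch 1.2.2 (add ~D):
            (A -> D): β-rule — branch into ~A  //  D.
              branch 1.2.2.1 (add ~A):
                × closes — contains both A and ~A.
              branch 1.2.2.2 (add D):
                × closes — contains both D and ~D.
  branch 2 (add ~~E, ~(~C -> ~D)):
    ~(~C -> ~D): α-rule — add ~C, ~~D.
    ((E | D) -> (A -> D)): β-rule — branch into ~(E | D)  //  (A -> D).
      branch 2.1 (add ~(E | D)):
        ~(E | D): α-rule — add ~E, ~D.
        × closes — contains both E and ~E.
      branch 2.2 (add (A -> D)):
        (A -> D): β-rule — branch into ~A  //  D.
          branch 2.2.1 (add ~A):
            × closes — contains both A and ~A.
          branch 2.2.2 (add D):
            ○ open, literals {A=true, B=false, C=false, D=true, E=true}.
5 branches closed, 4 open.
An open branch gives a countermodel: A=true, B=false, C=true, D=false, E=false (unmentioned atoms arbitrary); the premises hold there but the conclusion fails.

No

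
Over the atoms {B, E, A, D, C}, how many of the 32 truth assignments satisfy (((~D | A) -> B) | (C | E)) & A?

14

Initial set: {T ((((~D | A) -> B) | (C | E)) & A)}.
T ((((~D | A) -> B) | (C | E)) & A): α-rule — add T (((~D | A) -> B) | (C | E)), T A.
T (((~D | A) -> B) | (C | E)): β-rule — branch into T ((~D | A) -> B)  //  T (C | E).
  branch 1 (add T ((~D | A) -> B)):
    T ((~D | A) -> B): β-rule — branch into F (~D | A)  //  T B.
      branch 1.1 (add F (~D | A)):
        F (~D | A): α-rule — add F ~D, F A.
        × closes — contains both A and ~A.
      branch 1.2 (add T B):
        ○ open, literals {A=1, B=1}.
  branch 2 (add T (C | E)):
    T (C | E): β-rule — branch into T C  //  T E.
      branch 2.1 (add T C):
        ○ open, literals {A=1, C=1}.
      branch 2.2 (add T E):
        ○ open, literals {A=1, E=1}.
1 branch closed, 3 open.
Each open branch fixes some atoms; the unmentioned ones are free. Counting distinct full assignments: branch {A=1, B=1} (E, D, C) contributes 8 new; branch {A=1, C=1} (B, E, D) contributes 4 new; branch {A=1, E=1} (B, D, C) contributes 2 new. Total: 14.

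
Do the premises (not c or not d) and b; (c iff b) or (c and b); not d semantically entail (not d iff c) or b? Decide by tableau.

Yes

Initial set: {((not c or not d) and b); ((c iff b) or (c and b)); not d; not ((not d iff c) or b)}.
((not c or not d) and b): α-rule — add (not c or not d), b.
not ((not d iff c) or b): α-rule — add not (not d iff c), not b.
× closes — contains both b and not b.
All 1 branch closes.
Every branch closed, so the premises entail the conclusion.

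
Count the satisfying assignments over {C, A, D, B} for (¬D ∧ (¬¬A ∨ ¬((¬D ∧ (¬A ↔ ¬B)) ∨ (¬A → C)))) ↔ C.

7

Initial set: {((¬D ∧ (¬¬A ∨ ¬((¬D ∧ (¬A ↔ ¬B)) ∨ (¬A → C)))) ↔ C)}.
((¬D ∧ (¬¬A ∨ ¬((¬D ∧ (¬A ↔ ¬B)) ∨ (¬A → C)))) ↔ C): β-rule — branch into (¬D ∧ (¬¬A ∨ ¬((¬D ∧ (¬A ↔ ¬B)) ∨ (¬A → C)))), C  //  ¬(¬D ∧ (¬¬A ∨ ¬((¬D ∧ (¬A ↔ ¬B)) ∨ (¬A → C)))), ¬C.
  branch 1 (add (¬D ∧ (¬¬A ∨ ¬((¬D ∧ (¬A ↔ ¬B)) ∨ (¬A → C)))), C):
    (¬D ∧ (¬¬A ∨ ¬((¬D ∧ (¬A ↔ ¬B)) ∨ (¬A → C)))): α-rule — add ¬D, (¬¬A ∨ ¬((¬D ∧ (¬A ↔ ¬B)) ∨ (¬A → C))).
    (¬¬A ∨ ¬((¬D ∧ (¬A ↔ ¬B)) ∨ (¬A → C))): β-rule — branch into ¬¬A  //  ¬((¬D ∧ (¬A ↔ ¬B)) ∨ (¬A → C)).
      branch 1.1 (add ¬¬A):
        ¬¬A: drop double negation, giving A.
        ○ open, literals {A=1, C=1, D=0}.
      branch 1.2 (add ¬((¬D ∧ (¬A ↔ ¬B)) ∨ (¬A → C))):
        ¬((¬D ∧ (¬A ↔ ¬B)) ∨ (¬A → C)): α-rule — add ¬(¬D ∧ (¬A ↔ ¬B)), ¬(¬A → C).
        ¬(¬A → C): α-rule — add ¬A, ¬C.
        × closes — contains both C and ¬C.
  branch 2 (add ¬(¬D ∧ (¬¬A ∨ ¬((¬D ∧ (¬A ↔ ¬B)) ∨ (¬A → C)))), ¬C):
    ¬(¬D ∧ (¬¬A ∨ ¬((¬D ∧ (¬A ↔ ¬B)) ∨ (¬A → C)))): β-rule — branch into ¬¬D  //  ¬(¬¬A ∨ ¬((¬D ∧ (¬A ↔ ¬B)) ∨ (¬A → C))).
      branch 2.1 (add ¬¬D):
        ○ open, literals {C=0, D=1}.
      branch 2.2 (add ¬(¬¬A ∨ ¬((¬D ∧ (¬A ↔ ¬B)) ∨ (¬A → C)))):
        ¬(¬¬A ∨ ¬((¬D ∧ (¬A ↔ ¬B)) ∨ (¬A → C))): α-rule — add ¬¬¬A, ¬¬((¬D ∧ (¬A ↔ ¬B)) ∨ (¬A → C)).
        ¬¬¬A: drop double negation, giving ¬A.
        ¬¬((¬D ∧ (¬A ↔ ¬B)) ∨ (¬A → C)): β-rule — branch into (¬D ∧ (¬A ↔ ¬B))  //  (¬A → C).
          branch 2.2.1 (add (¬D ∧ (¬A ↔ ¬B))):
            (¬D ∧ (¬A ↔ ¬B)): α-rule — add ¬D, (¬A ↔ ¬B).
            (¬A ↔ ¬B): β-rule — branch into ¬A, ¬B  //  ¬¬A, ¬¬B.
              branch 2.2.1.1 (add ¬A, ¬B):
                ○ open, literals {A=0, B=0, C=0, D=0}.
              branch 2.2.1.2 (add ¬¬A, ¬¬B):
                × closes — contains both A and ¬A.
          branch 2.2.2 (add (¬A → C)):
            (¬A → C): β-rule — branch into ¬¬A  //  C.
              branch 2.2.2.1 (add ¬¬A):
                × closes — contains both A and ¬A.
              branch 2.2.2.2 (add C):
                × closes — contains both C and ¬C.
4 branches closed, 3 open.
Each open branch fixes some atoms; the unmentioned ones are free. Counting distinct full assignments: branch {A=1, C=1, D=0} (B) contributes 2 new; branch {C=0, D=1} (A, B) contributes 4 new; branch {A=0, B=0, C=0, D=0} (none free) contributes 1 new. Total: 7.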